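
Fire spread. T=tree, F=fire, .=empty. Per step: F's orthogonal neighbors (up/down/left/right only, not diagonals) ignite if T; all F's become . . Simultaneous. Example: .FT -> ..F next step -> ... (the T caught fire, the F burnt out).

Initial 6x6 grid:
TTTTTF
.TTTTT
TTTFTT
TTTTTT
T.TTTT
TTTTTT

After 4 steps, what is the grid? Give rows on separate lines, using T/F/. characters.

Step 1: 6 trees catch fire, 2 burn out
  TTTTF.
  .TTFTF
  TTF.FT
  TTTFTT
  T.TTTT
  TTTTTT
Step 2: 8 trees catch fire, 6 burn out
  TTTF..
  .TF.F.
  TF...F
  TTF.FT
  T.TFTT
  TTTTTT
Step 3: 8 trees catch fire, 8 burn out
  TTF...
  .F....
  F.....
  TF...F
  T.F.FT
  TTTFTT
Step 4: 5 trees catch fire, 8 burn out
  TF....
  ......
  ......
  F.....
  T....F
  TTF.FT

TF....
......
......
F.....
T....F
TTF.FT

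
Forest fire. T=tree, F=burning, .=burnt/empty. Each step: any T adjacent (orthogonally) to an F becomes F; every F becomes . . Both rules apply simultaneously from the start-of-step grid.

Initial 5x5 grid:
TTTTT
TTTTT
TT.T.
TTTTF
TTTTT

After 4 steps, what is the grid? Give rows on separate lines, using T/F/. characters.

Step 1: 2 trees catch fire, 1 burn out
  TTTTT
  TTTTT
  TT.T.
  TTTF.
  TTTTF
Step 2: 3 trees catch fire, 2 burn out
  TTTTT
  TTTTT
  TT.F.
  TTF..
  TTTF.
Step 3: 3 trees catch fire, 3 burn out
  TTTTT
  TTTFT
  TT...
  TF...
  TTF..
Step 4: 6 trees catch fire, 3 burn out
  TTTFT
  TTF.F
  TF...
  F....
  TF...

TTTFT
TTF.F
TF...
F....
TF...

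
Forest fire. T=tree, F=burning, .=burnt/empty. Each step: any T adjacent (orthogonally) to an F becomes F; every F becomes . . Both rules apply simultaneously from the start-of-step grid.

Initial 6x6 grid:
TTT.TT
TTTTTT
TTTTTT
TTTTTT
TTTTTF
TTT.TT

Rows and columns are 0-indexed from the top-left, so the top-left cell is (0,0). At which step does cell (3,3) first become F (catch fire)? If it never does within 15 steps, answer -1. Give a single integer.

Step 1: cell (3,3)='T' (+3 fires, +1 burnt)
Step 2: cell (3,3)='T' (+4 fires, +3 burnt)
Step 3: cell (3,3)='F' (+4 fires, +4 burnt)
  -> target ignites at step 3
Step 4: cell (3,3)='.' (+6 fires, +4 burnt)
Step 5: cell (3,3)='.' (+6 fires, +6 burnt)
Step 6: cell (3,3)='.' (+4 fires, +6 burnt)
Step 7: cell (3,3)='.' (+3 fires, +4 burnt)
Step 8: cell (3,3)='.' (+2 fires, +3 burnt)
Step 9: cell (3,3)='.' (+1 fires, +2 burnt)
Step 10: cell (3,3)='.' (+0 fires, +1 burnt)
  fire out at step 10

3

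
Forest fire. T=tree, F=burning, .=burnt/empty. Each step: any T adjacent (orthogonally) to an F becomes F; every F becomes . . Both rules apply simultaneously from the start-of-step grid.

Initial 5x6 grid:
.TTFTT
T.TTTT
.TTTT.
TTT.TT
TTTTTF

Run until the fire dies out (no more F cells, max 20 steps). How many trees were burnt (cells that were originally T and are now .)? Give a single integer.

Step 1: +5 fires, +2 burnt (F count now 5)
Step 2: +7 fires, +5 burnt (F count now 7)
Step 3: +4 fires, +7 burnt (F count now 4)
Step 4: +3 fires, +4 burnt (F count now 3)
Step 5: +2 fires, +3 burnt (F count now 2)
Step 6: +1 fires, +2 burnt (F count now 1)
Step 7: +0 fires, +1 burnt (F count now 0)
Fire out after step 7
Initially T: 23, now '.': 29
Total burnt (originally-T cells now '.'): 22

Answer: 22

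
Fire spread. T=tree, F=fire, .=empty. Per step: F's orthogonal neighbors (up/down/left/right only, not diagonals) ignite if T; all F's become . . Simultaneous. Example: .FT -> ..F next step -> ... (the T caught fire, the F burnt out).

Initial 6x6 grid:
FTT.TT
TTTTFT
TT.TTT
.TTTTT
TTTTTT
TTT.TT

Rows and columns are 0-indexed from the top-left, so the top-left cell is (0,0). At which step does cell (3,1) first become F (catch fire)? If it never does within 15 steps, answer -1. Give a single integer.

Step 1: cell (3,1)='T' (+6 fires, +2 burnt)
Step 2: cell (3,1)='T' (+8 fires, +6 burnt)
Step 3: cell (3,1)='T' (+4 fires, +8 burnt)
Step 4: cell (3,1)='F' (+5 fires, +4 burnt)
  -> target ignites at step 4
Step 5: cell (3,1)='.' (+3 fires, +5 burnt)
Step 6: cell (3,1)='.' (+3 fires, +3 burnt)
Step 7: cell (3,1)='.' (+1 fires, +3 burnt)
Step 8: cell (3,1)='.' (+0 fires, +1 burnt)
  fire out at step 8

4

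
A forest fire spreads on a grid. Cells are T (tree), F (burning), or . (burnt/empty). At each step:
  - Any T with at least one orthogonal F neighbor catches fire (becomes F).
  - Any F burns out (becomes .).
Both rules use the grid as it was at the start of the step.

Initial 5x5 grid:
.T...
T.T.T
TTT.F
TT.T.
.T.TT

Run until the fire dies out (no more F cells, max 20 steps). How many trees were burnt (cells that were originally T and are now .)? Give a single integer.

Step 1: +1 fires, +1 burnt (F count now 1)
Step 2: +0 fires, +1 burnt (F count now 0)
Fire out after step 2
Initially T: 13, now '.': 13
Total burnt (originally-T cells now '.'): 1

Answer: 1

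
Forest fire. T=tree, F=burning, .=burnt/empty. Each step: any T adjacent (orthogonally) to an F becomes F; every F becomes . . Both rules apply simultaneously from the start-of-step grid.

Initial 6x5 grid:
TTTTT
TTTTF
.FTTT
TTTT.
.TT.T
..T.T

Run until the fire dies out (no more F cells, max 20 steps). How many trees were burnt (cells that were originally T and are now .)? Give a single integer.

Step 1: +6 fires, +2 burnt (F count now 6)
Step 2: +8 fires, +6 burnt (F count now 8)
Step 3: +4 fires, +8 burnt (F count now 4)
Step 4: +1 fires, +4 burnt (F count now 1)
Step 5: +0 fires, +1 burnt (F count now 0)
Fire out after step 5
Initially T: 21, now '.': 28
Total burnt (originally-T cells now '.'): 19

Answer: 19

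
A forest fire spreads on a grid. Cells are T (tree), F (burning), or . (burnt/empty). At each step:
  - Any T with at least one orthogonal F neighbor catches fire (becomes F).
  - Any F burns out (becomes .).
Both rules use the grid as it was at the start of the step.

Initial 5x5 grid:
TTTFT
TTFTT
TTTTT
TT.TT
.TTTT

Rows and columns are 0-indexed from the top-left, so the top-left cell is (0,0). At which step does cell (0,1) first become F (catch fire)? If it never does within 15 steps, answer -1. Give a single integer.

Step 1: cell (0,1)='T' (+5 fires, +2 burnt)
Step 2: cell (0,1)='F' (+5 fires, +5 burnt)
  -> target ignites at step 2
Step 3: cell (0,1)='.' (+5 fires, +5 burnt)
Step 4: cell (0,1)='.' (+4 fires, +5 burnt)
Step 5: cell (0,1)='.' (+2 fires, +4 burnt)
Step 6: cell (0,1)='.' (+0 fires, +2 burnt)
  fire out at step 6

2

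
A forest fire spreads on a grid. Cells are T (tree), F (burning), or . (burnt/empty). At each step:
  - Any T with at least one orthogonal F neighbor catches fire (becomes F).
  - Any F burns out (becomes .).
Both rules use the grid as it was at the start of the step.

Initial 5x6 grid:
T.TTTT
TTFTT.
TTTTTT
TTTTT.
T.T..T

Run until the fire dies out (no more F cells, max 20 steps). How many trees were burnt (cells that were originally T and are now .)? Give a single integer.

Step 1: +4 fires, +1 burnt (F count now 4)
Step 2: +6 fires, +4 burnt (F count now 6)
Step 3: +7 fires, +6 burnt (F count now 7)
Step 4: +4 fires, +7 burnt (F count now 4)
Step 5: +1 fires, +4 burnt (F count now 1)
Step 6: +0 fires, +1 burnt (F count now 0)
Fire out after step 6
Initially T: 23, now '.': 29
Total burnt (originally-T cells now '.'): 22

Answer: 22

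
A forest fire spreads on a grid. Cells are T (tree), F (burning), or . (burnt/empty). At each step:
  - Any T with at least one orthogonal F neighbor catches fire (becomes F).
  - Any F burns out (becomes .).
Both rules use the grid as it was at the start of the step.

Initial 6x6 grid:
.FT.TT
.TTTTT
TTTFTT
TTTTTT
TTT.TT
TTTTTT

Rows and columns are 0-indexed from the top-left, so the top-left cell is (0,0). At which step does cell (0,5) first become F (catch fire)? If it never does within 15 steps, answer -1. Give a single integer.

Step 1: cell (0,5)='T' (+6 fires, +2 burnt)
Step 2: cell (0,5)='T' (+6 fires, +6 burnt)
Step 3: cell (0,5)='T' (+7 fires, +6 burnt)
Step 4: cell (0,5)='F' (+6 fires, +7 burnt)
  -> target ignites at step 4
Step 5: cell (0,5)='.' (+4 fires, +6 burnt)
Step 6: cell (0,5)='.' (+1 fires, +4 burnt)
Step 7: cell (0,5)='.' (+0 fires, +1 burnt)
  fire out at step 7

4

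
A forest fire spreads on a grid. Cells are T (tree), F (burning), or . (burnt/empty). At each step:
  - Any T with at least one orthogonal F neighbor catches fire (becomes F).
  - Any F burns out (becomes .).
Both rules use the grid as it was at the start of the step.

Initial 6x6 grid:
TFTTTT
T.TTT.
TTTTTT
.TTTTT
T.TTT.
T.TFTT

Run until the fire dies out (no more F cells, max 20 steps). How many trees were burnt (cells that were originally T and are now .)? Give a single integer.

Answer: 26

Derivation:
Step 1: +5 fires, +2 burnt (F count now 5)
Step 2: +7 fires, +5 burnt (F count now 7)
Step 3: +7 fires, +7 burnt (F count now 7)
Step 4: +6 fires, +7 burnt (F count now 6)
Step 5: +1 fires, +6 burnt (F count now 1)
Step 6: +0 fires, +1 burnt (F count now 0)
Fire out after step 6
Initially T: 28, now '.': 34
Total burnt (originally-T cells now '.'): 26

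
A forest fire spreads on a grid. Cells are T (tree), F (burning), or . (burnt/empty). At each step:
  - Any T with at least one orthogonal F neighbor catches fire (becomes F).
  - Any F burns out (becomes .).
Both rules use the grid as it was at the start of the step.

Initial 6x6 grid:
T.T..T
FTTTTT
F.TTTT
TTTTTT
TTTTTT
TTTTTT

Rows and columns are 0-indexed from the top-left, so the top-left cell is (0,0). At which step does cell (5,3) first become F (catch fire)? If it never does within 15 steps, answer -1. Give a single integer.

Step 1: cell (5,3)='T' (+3 fires, +2 burnt)
Step 2: cell (5,3)='T' (+3 fires, +3 burnt)
Step 3: cell (5,3)='T' (+6 fires, +3 burnt)
Step 4: cell (5,3)='T' (+5 fires, +6 burnt)
Step 5: cell (5,3)='T' (+5 fires, +5 burnt)
Step 6: cell (5,3)='F' (+5 fires, +5 burnt)
  -> target ignites at step 6
Step 7: cell (5,3)='.' (+2 fires, +5 burnt)
Step 8: cell (5,3)='.' (+1 fires, +2 burnt)
Step 9: cell (5,3)='.' (+0 fires, +1 burnt)
  fire out at step 9

6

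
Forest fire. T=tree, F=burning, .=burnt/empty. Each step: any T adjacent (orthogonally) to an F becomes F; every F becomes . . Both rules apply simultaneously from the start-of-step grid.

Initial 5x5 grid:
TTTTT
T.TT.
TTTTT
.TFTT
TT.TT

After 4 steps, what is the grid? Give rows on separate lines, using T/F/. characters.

Step 1: 3 trees catch fire, 1 burn out
  TTTTT
  T.TT.
  TTFTT
  .F.FT
  TT.TT
Step 2: 6 trees catch fire, 3 burn out
  TTTTT
  T.FT.
  TF.FT
  ....F
  TF.FT
Step 3: 6 trees catch fire, 6 burn out
  TTFTT
  T..F.
  F...F
  .....
  F...F
Step 4: 3 trees catch fire, 6 burn out
  TF.FT
  F....
  .....
  .....
  .....

TF.FT
F....
.....
.....
.....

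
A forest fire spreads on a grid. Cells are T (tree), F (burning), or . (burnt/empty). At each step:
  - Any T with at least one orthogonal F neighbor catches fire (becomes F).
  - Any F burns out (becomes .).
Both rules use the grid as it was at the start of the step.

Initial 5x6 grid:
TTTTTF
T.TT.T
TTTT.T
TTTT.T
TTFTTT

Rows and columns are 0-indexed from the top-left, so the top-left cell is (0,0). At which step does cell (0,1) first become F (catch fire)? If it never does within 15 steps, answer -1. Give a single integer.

Step 1: cell (0,1)='T' (+5 fires, +2 burnt)
Step 2: cell (0,1)='T' (+7 fires, +5 burnt)
Step 3: cell (0,1)='T' (+8 fires, +7 burnt)
Step 4: cell (0,1)='F' (+2 fires, +8 burnt)
  -> target ignites at step 4
Step 5: cell (0,1)='.' (+2 fires, +2 burnt)
Step 6: cell (0,1)='.' (+0 fires, +2 burnt)
  fire out at step 6

4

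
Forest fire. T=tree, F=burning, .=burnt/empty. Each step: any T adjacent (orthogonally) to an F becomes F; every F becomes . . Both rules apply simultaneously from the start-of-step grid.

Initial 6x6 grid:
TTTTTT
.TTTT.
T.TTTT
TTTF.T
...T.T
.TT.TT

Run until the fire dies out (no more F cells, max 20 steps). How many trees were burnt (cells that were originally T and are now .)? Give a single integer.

Step 1: +3 fires, +1 burnt (F count now 3)
Step 2: +4 fires, +3 burnt (F count now 4)
Step 3: +5 fires, +4 burnt (F count now 5)
Step 4: +5 fires, +5 burnt (F count now 5)
Step 5: +3 fires, +5 burnt (F count now 3)
Step 6: +2 fires, +3 burnt (F count now 2)
Step 7: +1 fires, +2 burnt (F count now 1)
Step 8: +0 fires, +1 burnt (F count now 0)
Fire out after step 8
Initially T: 25, now '.': 34
Total burnt (originally-T cells now '.'): 23

Answer: 23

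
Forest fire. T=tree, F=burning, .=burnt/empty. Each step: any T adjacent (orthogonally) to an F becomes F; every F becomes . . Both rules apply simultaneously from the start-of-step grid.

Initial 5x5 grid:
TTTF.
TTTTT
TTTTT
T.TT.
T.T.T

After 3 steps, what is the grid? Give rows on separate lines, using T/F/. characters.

Step 1: 2 trees catch fire, 1 burn out
  TTF..
  TTTFT
  TTTTT
  T.TT.
  T.T.T
Step 2: 4 trees catch fire, 2 burn out
  TF...
  TTF.F
  TTTFT
  T.TT.
  T.T.T
Step 3: 5 trees catch fire, 4 burn out
  F....
  TF...
  TTF.F
  T.TF.
  T.T.T

F....
TF...
TTF.F
T.TF.
T.T.T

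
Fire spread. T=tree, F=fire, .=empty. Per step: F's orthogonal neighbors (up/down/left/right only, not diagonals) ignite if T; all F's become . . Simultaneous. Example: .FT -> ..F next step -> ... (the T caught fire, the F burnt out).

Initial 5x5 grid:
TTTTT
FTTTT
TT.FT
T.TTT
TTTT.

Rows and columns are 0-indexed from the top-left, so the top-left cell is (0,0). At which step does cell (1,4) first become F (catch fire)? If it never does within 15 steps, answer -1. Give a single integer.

Step 1: cell (1,4)='T' (+6 fires, +2 burnt)
Step 2: cell (1,4)='F' (+9 fires, +6 burnt)
  -> target ignites at step 2
Step 3: cell (1,4)='.' (+4 fires, +9 burnt)
Step 4: cell (1,4)='.' (+1 fires, +4 burnt)
Step 5: cell (1,4)='.' (+0 fires, +1 burnt)
  fire out at step 5

2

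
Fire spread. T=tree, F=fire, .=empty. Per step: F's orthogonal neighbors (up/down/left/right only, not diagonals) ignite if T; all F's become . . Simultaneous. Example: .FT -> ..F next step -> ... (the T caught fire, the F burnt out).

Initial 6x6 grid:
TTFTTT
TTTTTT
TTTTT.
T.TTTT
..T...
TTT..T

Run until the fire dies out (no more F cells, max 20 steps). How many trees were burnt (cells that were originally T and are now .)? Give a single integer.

Step 1: +3 fires, +1 burnt (F count now 3)
Step 2: +5 fires, +3 burnt (F count now 5)
Step 3: +6 fires, +5 burnt (F count now 6)
Step 4: +5 fires, +6 burnt (F count now 5)
Step 5: +3 fires, +5 burnt (F count now 3)
Step 6: +2 fires, +3 burnt (F count now 2)
Step 7: +1 fires, +2 burnt (F count now 1)
Step 8: +0 fires, +1 burnt (F count now 0)
Fire out after step 8
Initially T: 26, now '.': 35
Total burnt (originally-T cells now '.'): 25

Answer: 25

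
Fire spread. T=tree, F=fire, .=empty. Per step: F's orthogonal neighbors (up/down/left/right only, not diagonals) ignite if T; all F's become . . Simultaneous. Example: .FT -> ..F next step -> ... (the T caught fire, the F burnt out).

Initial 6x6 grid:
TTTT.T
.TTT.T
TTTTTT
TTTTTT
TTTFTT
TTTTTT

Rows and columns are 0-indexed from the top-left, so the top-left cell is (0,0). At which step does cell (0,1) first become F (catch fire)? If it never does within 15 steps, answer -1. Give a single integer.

Step 1: cell (0,1)='T' (+4 fires, +1 burnt)
Step 2: cell (0,1)='T' (+7 fires, +4 burnt)
Step 3: cell (0,1)='T' (+8 fires, +7 burnt)
Step 4: cell (0,1)='T' (+6 fires, +8 burnt)
Step 5: cell (0,1)='T' (+4 fires, +6 burnt)
Step 6: cell (0,1)='F' (+2 fires, +4 burnt)
  -> target ignites at step 6
Step 7: cell (0,1)='.' (+1 fires, +2 burnt)
Step 8: cell (0,1)='.' (+0 fires, +1 burnt)
  fire out at step 8

6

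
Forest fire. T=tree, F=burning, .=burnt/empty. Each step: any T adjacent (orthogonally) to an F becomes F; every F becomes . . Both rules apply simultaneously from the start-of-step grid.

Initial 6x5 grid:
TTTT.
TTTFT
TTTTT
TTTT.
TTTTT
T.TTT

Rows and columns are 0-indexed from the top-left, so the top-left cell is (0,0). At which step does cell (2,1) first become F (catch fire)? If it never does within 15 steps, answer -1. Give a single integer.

Step 1: cell (2,1)='T' (+4 fires, +1 burnt)
Step 2: cell (2,1)='T' (+5 fires, +4 burnt)
Step 3: cell (2,1)='F' (+5 fires, +5 burnt)
  -> target ignites at step 3
Step 4: cell (2,1)='.' (+6 fires, +5 burnt)
Step 5: cell (2,1)='.' (+4 fires, +6 burnt)
Step 6: cell (2,1)='.' (+1 fires, +4 burnt)
Step 7: cell (2,1)='.' (+1 fires, +1 burnt)
Step 8: cell (2,1)='.' (+0 fires, +1 burnt)
  fire out at step 8

3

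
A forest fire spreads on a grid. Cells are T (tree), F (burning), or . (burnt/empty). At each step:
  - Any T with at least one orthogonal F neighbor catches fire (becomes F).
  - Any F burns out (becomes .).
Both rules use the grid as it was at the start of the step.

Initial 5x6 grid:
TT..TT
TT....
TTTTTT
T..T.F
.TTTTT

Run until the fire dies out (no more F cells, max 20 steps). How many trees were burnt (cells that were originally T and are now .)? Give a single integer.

Step 1: +2 fires, +1 burnt (F count now 2)
Step 2: +2 fires, +2 burnt (F count now 2)
Step 3: +2 fires, +2 burnt (F count now 2)
Step 4: +3 fires, +2 burnt (F count now 3)
Step 5: +2 fires, +3 burnt (F count now 2)
Step 6: +2 fires, +2 burnt (F count now 2)
Step 7: +3 fires, +2 burnt (F count now 3)
Step 8: +1 fires, +3 burnt (F count now 1)
Step 9: +0 fires, +1 burnt (F count now 0)
Fire out after step 9
Initially T: 19, now '.': 28
Total burnt (originally-T cells now '.'): 17

Answer: 17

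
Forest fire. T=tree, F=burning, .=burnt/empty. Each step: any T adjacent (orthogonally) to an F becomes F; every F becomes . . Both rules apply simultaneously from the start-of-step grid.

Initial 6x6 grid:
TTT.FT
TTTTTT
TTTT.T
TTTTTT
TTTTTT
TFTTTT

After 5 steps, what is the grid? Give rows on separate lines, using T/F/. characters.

Step 1: 5 trees catch fire, 2 burn out
  TTT..F
  TTTTFT
  TTTT.T
  TTTTTT
  TFTTTT
  F.FTTT
Step 2: 6 trees catch fire, 5 burn out
  TTT...
  TTTF.F
  TTTT.T
  TFTTTT
  F.FTTT
  ...FTT
Step 3: 8 trees catch fire, 6 burn out
  TTT...
  TTF...
  TFTF.F
  F.FTTT
  ...FTT
  ....FT
Step 4: 8 trees catch fire, 8 burn out
  TTF...
  TF....
  F.F...
  ...FTF
  ....FT
  .....F
Step 5: 4 trees catch fire, 8 burn out
  TF....
  F.....
  ......
  ....F.
  .....F
  ......

TF....
F.....
......
....F.
.....F
......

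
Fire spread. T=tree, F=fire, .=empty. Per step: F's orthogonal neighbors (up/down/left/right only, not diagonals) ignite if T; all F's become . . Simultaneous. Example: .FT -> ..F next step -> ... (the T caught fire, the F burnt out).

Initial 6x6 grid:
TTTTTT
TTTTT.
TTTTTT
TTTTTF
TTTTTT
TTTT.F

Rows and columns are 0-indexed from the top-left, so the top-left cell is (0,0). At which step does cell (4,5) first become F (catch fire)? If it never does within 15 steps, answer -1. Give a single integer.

Step 1: cell (4,5)='F' (+3 fires, +2 burnt)
  -> target ignites at step 1
Step 2: cell (4,5)='.' (+3 fires, +3 burnt)
Step 3: cell (4,5)='.' (+4 fires, +3 burnt)
Step 4: cell (4,5)='.' (+6 fires, +4 burnt)
Step 5: cell (4,5)='.' (+7 fires, +6 burnt)
Step 6: cell (4,5)='.' (+5 fires, +7 burnt)
Step 7: cell (4,5)='.' (+3 fires, +5 burnt)
Step 8: cell (4,5)='.' (+1 fires, +3 burnt)
Step 9: cell (4,5)='.' (+0 fires, +1 burnt)
  fire out at step 9

1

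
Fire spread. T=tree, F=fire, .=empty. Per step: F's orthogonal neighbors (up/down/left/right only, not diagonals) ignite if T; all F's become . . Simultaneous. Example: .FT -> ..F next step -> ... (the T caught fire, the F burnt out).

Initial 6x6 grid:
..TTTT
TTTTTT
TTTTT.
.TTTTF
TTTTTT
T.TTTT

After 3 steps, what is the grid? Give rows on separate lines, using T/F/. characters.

Step 1: 2 trees catch fire, 1 burn out
  ..TTTT
  TTTTTT
  TTTTT.
  .TTTF.
  TTTTTF
  T.TTTT
Step 2: 4 trees catch fire, 2 burn out
  ..TTTT
  TTTTTT
  TTTTF.
  .TTF..
  TTTTF.
  T.TTTF
Step 3: 5 trees catch fire, 4 burn out
  ..TTTT
  TTTTFT
  TTTF..
  .TF...
  TTTF..
  T.TTF.

..TTTT
TTTTFT
TTTF..
.TF...
TTTF..
T.TTF.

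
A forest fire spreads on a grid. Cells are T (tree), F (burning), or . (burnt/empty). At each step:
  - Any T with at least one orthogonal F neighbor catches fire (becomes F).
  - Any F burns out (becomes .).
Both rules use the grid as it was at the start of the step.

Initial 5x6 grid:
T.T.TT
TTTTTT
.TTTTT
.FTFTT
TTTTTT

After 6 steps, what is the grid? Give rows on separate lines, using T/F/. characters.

Step 1: 6 trees catch fire, 2 burn out
  T.T.TT
  TTTTTT
  .FTFTT
  ..F.FT
  TFTFTT
Step 2: 8 trees catch fire, 6 burn out
  T.T.TT
  TFTFTT
  ..F.FT
  .....F
  F.F.FT
Step 3: 5 trees catch fire, 8 burn out
  T.T.TT
  F.F.FT
  .....F
  ......
  .....F
Step 4: 4 trees catch fire, 5 burn out
  F.F.FT
  .....F
  ......
  ......
  ......
Step 5: 1 trees catch fire, 4 burn out
  .....F
  ......
  ......
  ......
  ......
Step 6: 0 trees catch fire, 1 burn out
  ......
  ......
  ......
  ......
  ......

......
......
......
......
......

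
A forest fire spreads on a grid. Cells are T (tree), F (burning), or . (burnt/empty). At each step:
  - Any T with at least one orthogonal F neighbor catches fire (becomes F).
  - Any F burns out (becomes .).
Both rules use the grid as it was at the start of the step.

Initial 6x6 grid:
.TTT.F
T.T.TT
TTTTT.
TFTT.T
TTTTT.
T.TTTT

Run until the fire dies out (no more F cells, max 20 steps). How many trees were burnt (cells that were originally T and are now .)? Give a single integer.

Answer: 25

Derivation:
Step 1: +5 fires, +2 burnt (F count now 5)
Step 2: +6 fires, +5 burnt (F count now 6)
Step 3: +7 fires, +6 burnt (F count now 7)
Step 4: +3 fires, +7 burnt (F count now 3)
Step 5: +3 fires, +3 burnt (F count now 3)
Step 6: +1 fires, +3 burnt (F count now 1)
Step 7: +0 fires, +1 burnt (F count now 0)
Fire out after step 7
Initially T: 26, now '.': 35
Total burnt (originally-T cells now '.'): 25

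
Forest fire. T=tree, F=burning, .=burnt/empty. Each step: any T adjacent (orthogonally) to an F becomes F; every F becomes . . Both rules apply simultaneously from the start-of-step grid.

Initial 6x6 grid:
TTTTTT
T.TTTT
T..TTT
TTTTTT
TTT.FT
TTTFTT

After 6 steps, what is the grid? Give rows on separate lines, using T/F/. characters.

Step 1: 4 trees catch fire, 2 burn out
  TTTTTT
  T.TTTT
  T..TTT
  TTTTFT
  TTT..F
  TTF.FT
Step 2: 6 trees catch fire, 4 burn out
  TTTTTT
  T.TTTT
  T..TFT
  TTTF.F
  TTF...
  TF...F
Step 3: 6 trees catch fire, 6 burn out
  TTTTTT
  T.TTFT
  T..F.F
  TTF...
  TF....
  F.....
Step 4: 5 trees catch fire, 6 burn out
  TTTTFT
  T.TF.F
  T.....
  TF....
  F.....
  ......
Step 5: 4 trees catch fire, 5 burn out
  TTTF.F
  T.F...
  T.....
  F.....
  ......
  ......
Step 6: 2 trees catch fire, 4 burn out
  TTF...
  T.....
  F.....
  ......
  ......
  ......

TTF...
T.....
F.....
......
......
......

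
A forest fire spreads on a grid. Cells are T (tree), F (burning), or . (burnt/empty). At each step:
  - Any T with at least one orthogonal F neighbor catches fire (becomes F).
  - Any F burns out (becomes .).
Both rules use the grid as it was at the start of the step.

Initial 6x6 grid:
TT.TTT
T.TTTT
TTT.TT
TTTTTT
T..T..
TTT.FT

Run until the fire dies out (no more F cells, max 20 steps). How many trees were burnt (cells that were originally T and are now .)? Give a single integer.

Step 1: +1 fires, +1 burnt (F count now 1)
Step 2: +0 fires, +1 burnt (F count now 0)
Fire out after step 2
Initially T: 27, now '.': 10
Total burnt (originally-T cells now '.'): 1

Answer: 1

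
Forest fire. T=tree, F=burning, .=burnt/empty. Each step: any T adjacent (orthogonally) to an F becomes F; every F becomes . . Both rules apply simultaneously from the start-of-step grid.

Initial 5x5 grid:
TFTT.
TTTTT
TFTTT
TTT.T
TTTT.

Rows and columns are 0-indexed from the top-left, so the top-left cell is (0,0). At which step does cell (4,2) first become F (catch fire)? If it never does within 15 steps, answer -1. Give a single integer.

Step 1: cell (4,2)='T' (+6 fires, +2 burnt)
Step 2: cell (4,2)='T' (+7 fires, +6 burnt)
Step 3: cell (4,2)='F' (+4 fires, +7 burnt)
  -> target ignites at step 3
Step 4: cell (4,2)='.' (+3 fires, +4 burnt)
Step 5: cell (4,2)='.' (+0 fires, +3 burnt)
  fire out at step 5

3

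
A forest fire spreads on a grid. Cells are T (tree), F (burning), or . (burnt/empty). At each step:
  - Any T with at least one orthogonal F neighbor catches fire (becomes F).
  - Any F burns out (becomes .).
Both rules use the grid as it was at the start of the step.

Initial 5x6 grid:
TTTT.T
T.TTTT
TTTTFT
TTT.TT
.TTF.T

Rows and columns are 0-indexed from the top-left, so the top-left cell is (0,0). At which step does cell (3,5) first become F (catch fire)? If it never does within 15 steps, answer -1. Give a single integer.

Step 1: cell (3,5)='T' (+5 fires, +2 burnt)
Step 2: cell (3,5)='F' (+6 fires, +5 burnt)
  -> target ignites at step 2
Step 3: cell (3,5)='.' (+6 fires, +6 burnt)
Step 4: cell (3,5)='.' (+3 fires, +6 burnt)
Step 5: cell (3,5)='.' (+2 fires, +3 burnt)
Step 6: cell (3,5)='.' (+1 fires, +2 burnt)
Step 7: cell (3,5)='.' (+0 fires, +1 burnt)
  fire out at step 7

2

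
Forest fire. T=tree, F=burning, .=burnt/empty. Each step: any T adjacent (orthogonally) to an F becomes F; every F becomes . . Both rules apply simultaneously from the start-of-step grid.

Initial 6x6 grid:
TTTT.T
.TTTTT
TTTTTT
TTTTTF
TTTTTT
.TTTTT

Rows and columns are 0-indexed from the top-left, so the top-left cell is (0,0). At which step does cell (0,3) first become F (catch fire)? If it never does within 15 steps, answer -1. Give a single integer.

Step 1: cell (0,3)='T' (+3 fires, +1 burnt)
Step 2: cell (0,3)='T' (+5 fires, +3 burnt)
Step 3: cell (0,3)='T' (+6 fires, +5 burnt)
Step 4: cell (0,3)='T' (+5 fires, +6 burnt)
Step 5: cell (0,3)='F' (+6 fires, +5 burnt)
  -> target ignites at step 5
Step 6: cell (0,3)='.' (+5 fires, +6 burnt)
Step 7: cell (0,3)='.' (+1 fires, +5 burnt)
Step 8: cell (0,3)='.' (+1 fires, +1 burnt)
Step 9: cell (0,3)='.' (+0 fires, +1 burnt)
  fire out at step 9

5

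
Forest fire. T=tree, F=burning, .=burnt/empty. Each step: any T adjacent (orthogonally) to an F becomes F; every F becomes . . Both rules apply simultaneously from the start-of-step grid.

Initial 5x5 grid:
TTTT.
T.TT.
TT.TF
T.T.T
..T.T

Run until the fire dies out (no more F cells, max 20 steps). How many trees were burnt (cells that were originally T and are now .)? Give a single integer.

Step 1: +2 fires, +1 burnt (F count now 2)
Step 2: +2 fires, +2 burnt (F count now 2)
Step 3: +2 fires, +2 burnt (F count now 2)
Step 4: +1 fires, +2 burnt (F count now 1)
Step 5: +1 fires, +1 burnt (F count now 1)
Step 6: +1 fires, +1 burnt (F count now 1)
Step 7: +1 fires, +1 burnt (F count now 1)
Step 8: +1 fires, +1 burnt (F count now 1)
Step 9: +2 fires, +1 burnt (F count now 2)
Step 10: +0 fires, +2 burnt (F count now 0)
Fire out after step 10
Initially T: 15, now '.': 23
Total burnt (originally-T cells now '.'): 13

Answer: 13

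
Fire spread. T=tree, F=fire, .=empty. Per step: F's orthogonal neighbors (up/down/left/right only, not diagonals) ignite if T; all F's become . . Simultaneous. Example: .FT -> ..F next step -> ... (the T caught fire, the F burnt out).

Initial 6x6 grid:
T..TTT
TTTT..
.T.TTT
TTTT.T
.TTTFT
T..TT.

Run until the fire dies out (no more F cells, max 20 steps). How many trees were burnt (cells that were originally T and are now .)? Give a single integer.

Step 1: +3 fires, +1 burnt (F count now 3)
Step 2: +4 fires, +3 burnt (F count now 4)
Step 3: +4 fires, +4 burnt (F count now 4)
Step 4: +3 fires, +4 burnt (F count now 3)
Step 5: +4 fires, +3 burnt (F count now 4)
Step 6: +2 fires, +4 burnt (F count now 2)
Step 7: +2 fires, +2 burnt (F count now 2)
Step 8: +1 fires, +2 burnt (F count now 1)
Step 9: +0 fires, +1 burnt (F count now 0)
Fire out after step 9
Initially T: 24, now '.': 35
Total burnt (originally-T cells now '.'): 23

Answer: 23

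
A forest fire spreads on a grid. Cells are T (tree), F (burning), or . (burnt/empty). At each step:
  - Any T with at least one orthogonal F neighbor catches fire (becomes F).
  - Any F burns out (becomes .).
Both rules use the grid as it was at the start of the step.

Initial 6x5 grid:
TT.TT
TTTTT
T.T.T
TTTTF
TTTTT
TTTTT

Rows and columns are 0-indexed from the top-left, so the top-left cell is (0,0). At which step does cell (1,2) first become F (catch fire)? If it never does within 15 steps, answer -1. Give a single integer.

Step 1: cell (1,2)='T' (+3 fires, +1 burnt)
Step 2: cell (1,2)='T' (+4 fires, +3 burnt)
Step 3: cell (1,2)='T' (+6 fires, +4 burnt)
Step 4: cell (1,2)='F' (+5 fires, +6 burnt)
  -> target ignites at step 4
Step 5: cell (1,2)='.' (+4 fires, +5 burnt)
Step 6: cell (1,2)='.' (+3 fires, +4 burnt)
Step 7: cell (1,2)='.' (+1 fires, +3 burnt)
Step 8: cell (1,2)='.' (+0 fires, +1 burnt)
  fire out at step 8

4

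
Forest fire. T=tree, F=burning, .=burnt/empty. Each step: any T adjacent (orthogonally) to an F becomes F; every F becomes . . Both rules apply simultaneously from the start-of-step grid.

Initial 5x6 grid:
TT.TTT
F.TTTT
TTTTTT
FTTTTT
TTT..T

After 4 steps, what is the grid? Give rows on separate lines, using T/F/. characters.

Step 1: 4 trees catch fire, 2 burn out
  FT.TTT
  ..TTTT
  FTTTTT
  .FTTTT
  FTT..T
Step 2: 4 trees catch fire, 4 burn out
  .F.TTT
  ..TTTT
  .FTTTT
  ..FTTT
  .FT..T
Step 3: 3 trees catch fire, 4 burn out
  ...TTT
  ..TTTT
  ..FTTT
  ...FTT
  ..F..T
Step 4: 3 trees catch fire, 3 burn out
  ...TTT
  ..FTTT
  ...FTT
  ....FT
  .....T

...TTT
..FTTT
...FTT
....FT
.....T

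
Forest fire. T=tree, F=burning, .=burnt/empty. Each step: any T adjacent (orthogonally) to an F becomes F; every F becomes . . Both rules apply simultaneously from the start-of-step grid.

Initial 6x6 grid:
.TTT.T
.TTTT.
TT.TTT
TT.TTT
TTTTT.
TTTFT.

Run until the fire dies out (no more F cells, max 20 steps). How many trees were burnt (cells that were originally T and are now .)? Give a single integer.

Answer: 26

Derivation:
Step 1: +3 fires, +1 burnt (F count now 3)
Step 2: +4 fires, +3 burnt (F count now 4)
Step 3: +4 fires, +4 burnt (F count now 4)
Step 4: +5 fires, +4 burnt (F count now 5)
Step 5: +6 fires, +5 burnt (F count now 6)
Step 6: +3 fires, +6 burnt (F count now 3)
Step 7: +1 fires, +3 burnt (F count now 1)
Step 8: +0 fires, +1 burnt (F count now 0)
Fire out after step 8
Initially T: 27, now '.': 35
Total burnt (originally-T cells now '.'): 26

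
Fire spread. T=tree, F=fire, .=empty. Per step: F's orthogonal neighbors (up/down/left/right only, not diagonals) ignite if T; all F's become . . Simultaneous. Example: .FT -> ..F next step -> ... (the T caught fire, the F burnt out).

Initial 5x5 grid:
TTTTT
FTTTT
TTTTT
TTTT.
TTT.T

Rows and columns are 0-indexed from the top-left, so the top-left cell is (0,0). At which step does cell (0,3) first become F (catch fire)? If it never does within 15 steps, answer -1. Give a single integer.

Step 1: cell (0,3)='T' (+3 fires, +1 burnt)
Step 2: cell (0,3)='T' (+4 fires, +3 burnt)
Step 3: cell (0,3)='T' (+5 fires, +4 burnt)
Step 4: cell (0,3)='F' (+5 fires, +5 burnt)
  -> target ignites at step 4
Step 5: cell (0,3)='.' (+4 fires, +5 burnt)
Step 6: cell (0,3)='.' (+0 fires, +4 burnt)
  fire out at step 6

4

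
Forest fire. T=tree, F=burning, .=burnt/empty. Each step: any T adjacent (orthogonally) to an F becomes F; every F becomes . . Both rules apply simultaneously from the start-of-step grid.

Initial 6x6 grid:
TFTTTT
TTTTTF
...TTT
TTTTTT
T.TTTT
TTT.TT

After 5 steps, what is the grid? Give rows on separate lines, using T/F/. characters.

Step 1: 6 trees catch fire, 2 burn out
  F.FTTF
  TFTTF.
  ...TTF
  TTTTTT
  T.TTTT
  TTT.TT
Step 2: 7 trees catch fire, 6 burn out
  ...FF.
  F.FF..
  ...TF.
  TTTTTF
  T.TTTT
  TTT.TT
Step 3: 3 trees catch fire, 7 burn out
  ......
  ......
  ...F..
  TTTTF.
  T.TTTF
  TTT.TT
Step 4: 3 trees catch fire, 3 burn out
  ......
  ......
  ......
  TTTF..
  T.TTF.
  TTT.TF
Step 5: 3 trees catch fire, 3 burn out
  ......
  ......
  ......
  TTF...
  T.TF..
  TTT.F.

......
......
......
TTF...
T.TF..
TTT.F.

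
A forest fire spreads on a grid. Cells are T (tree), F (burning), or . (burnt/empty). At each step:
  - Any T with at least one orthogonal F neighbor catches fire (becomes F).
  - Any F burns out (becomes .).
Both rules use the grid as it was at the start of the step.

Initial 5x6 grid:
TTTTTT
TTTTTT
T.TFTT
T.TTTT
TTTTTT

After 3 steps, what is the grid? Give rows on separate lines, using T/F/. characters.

Step 1: 4 trees catch fire, 1 burn out
  TTTTTT
  TTTFTT
  T.F.FT
  T.TFTT
  TTTTTT
Step 2: 7 trees catch fire, 4 burn out
  TTTFTT
  TTF.FT
  T....F
  T.F.FT
  TTTFTT
Step 3: 7 trees catch fire, 7 burn out
  TTF.FT
  TF...F
  T.....
  T....F
  TTF.FT

TTF.FT
TF...F
T.....
T....F
TTF.FT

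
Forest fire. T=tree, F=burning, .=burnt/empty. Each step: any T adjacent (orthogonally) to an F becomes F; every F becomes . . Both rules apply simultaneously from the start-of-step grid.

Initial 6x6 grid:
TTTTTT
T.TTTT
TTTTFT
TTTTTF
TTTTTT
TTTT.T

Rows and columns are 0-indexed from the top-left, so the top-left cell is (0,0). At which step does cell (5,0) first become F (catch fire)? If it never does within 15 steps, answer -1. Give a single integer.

Step 1: cell (5,0)='T' (+5 fires, +2 burnt)
Step 2: cell (5,0)='T' (+7 fires, +5 burnt)
Step 3: cell (5,0)='T' (+6 fires, +7 burnt)
Step 4: cell (5,0)='T' (+5 fires, +6 burnt)
Step 5: cell (5,0)='T' (+5 fires, +5 burnt)
Step 6: cell (5,0)='T' (+3 fires, +5 burnt)
Step 7: cell (5,0)='F' (+1 fires, +3 burnt)
  -> target ignites at step 7
Step 8: cell (5,0)='.' (+0 fires, +1 burnt)
  fire out at step 8

7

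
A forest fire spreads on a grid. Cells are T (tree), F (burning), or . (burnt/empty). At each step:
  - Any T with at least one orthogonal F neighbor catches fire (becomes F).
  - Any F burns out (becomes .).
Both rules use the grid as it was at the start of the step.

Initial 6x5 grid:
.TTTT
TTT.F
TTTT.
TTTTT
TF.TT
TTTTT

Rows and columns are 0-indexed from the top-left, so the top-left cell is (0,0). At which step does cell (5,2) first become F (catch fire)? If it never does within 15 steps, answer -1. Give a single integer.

Step 1: cell (5,2)='T' (+4 fires, +2 burnt)
Step 2: cell (5,2)='F' (+6 fires, +4 burnt)
  -> target ignites at step 2
Step 3: cell (5,2)='.' (+6 fires, +6 burnt)
Step 4: cell (5,2)='.' (+7 fires, +6 burnt)
Step 5: cell (5,2)='.' (+1 fires, +7 burnt)
Step 6: cell (5,2)='.' (+0 fires, +1 burnt)
  fire out at step 6

2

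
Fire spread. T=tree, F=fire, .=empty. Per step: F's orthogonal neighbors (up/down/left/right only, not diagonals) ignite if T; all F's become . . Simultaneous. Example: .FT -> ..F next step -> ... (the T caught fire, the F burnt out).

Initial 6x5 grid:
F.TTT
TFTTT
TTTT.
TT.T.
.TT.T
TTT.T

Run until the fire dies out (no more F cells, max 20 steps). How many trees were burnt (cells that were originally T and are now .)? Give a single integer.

Answer: 19

Derivation:
Step 1: +3 fires, +2 burnt (F count now 3)
Step 2: +5 fires, +3 burnt (F count now 5)
Step 3: +5 fires, +5 burnt (F count now 5)
Step 4: +4 fires, +5 burnt (F count now 4)
Step 5: +2 fires, +4 burnt (F count now 2)
Step 6: +0 fires, +2 burnt (F count now 0)
Fire out after step 6
Initially T: 21, now '.': 28
Total burnt (originally-T cells now '.'): 19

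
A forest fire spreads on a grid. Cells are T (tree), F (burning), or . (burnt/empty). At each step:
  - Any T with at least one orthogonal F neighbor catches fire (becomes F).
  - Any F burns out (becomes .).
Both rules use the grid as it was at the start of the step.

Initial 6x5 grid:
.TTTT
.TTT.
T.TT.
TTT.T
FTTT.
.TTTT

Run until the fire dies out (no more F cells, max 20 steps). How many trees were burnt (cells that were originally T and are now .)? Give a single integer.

Step 1: +2 fires, +1 burnt (F count now 2)
Step 2: +4 fires, +2 burnt (F count now 4)
Step 3: +3 fires, +4 burnt (F count now 3)
Step 4: +2 fires, +3 burnt (F count now 2)
Step 5: +3 fires, +2 burnt (F count now 3)
Step 6: +3 fires, +3 burnt (F count now 3)
Step 7: +2 fires, +3 burnt (F count now 2)
Step 8: +1 fires, +2 burnt (F count now 1)
Step 9: +0 fires, +1 burnt (F count now 0)
Fire out after step 9
Initially T: 21, now '.': 29
Total burnt (originally-T cells now '.'): 20

Answer: 20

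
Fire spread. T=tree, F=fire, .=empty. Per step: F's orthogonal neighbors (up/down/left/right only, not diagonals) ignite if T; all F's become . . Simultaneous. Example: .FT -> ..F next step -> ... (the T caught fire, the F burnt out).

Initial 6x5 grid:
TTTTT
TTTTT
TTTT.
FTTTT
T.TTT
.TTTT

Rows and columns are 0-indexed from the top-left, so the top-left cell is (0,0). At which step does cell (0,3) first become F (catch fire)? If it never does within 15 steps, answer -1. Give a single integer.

Step 1: cell (0,3)='T' (+3 fires, +1 burnt)
Step 2: cell (0,3)='T' (+3 fires, +3 burnt)
Step 3: cell (0,3)='T' (+5 fires, +3 burnt)
Step 4: cell (0,3)='T' (+6 fires, +5 burnt)
Step 5: cell (0,3)='T' (+5 fires, +6 burnt)
Step 6: cell (0,3)='F' (+3 fires, +5 burnt)
  -> target ignites at step 6
Step 7: cell (0,3)='.' (+1 fires, +3 burnt)
Step 8: cell (0,3)='.' (+0 fires, +1 burnt)
  fire out at step 8

6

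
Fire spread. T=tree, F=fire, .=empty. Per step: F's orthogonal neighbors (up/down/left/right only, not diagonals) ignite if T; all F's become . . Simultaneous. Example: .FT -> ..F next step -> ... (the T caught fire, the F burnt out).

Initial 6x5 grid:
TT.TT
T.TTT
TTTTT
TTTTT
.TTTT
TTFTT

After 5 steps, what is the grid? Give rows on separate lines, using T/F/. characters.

Step 1: 3 trees catch fire, 1 burn out
  TT.TT
  T.TTT
  TTTTT
  TTTTT
  .TFTT
  TF.FT
Step 2: 5 trees catch fire, 3 burn out
  TT.TT
  T.TTT
  TTTTT
  TTFTT
  .F.FT
  F...F
Step 3: 4 trees catch fire, 5 burn out
  TT.TT
  T.TTT
  TTFTT
  TF.FT
  ....F
  .....
Step 4: 5 trees catch fire, 4 burn out
  TT.TT
  T.FTT
  TF.FT
  F...F
  .....
  .....
Step 5: 3 trees catch fire, 5 burn out
  TT.TT
  T..FT
  F...F
  .....
  .....
  .....

TT.TT
T..FT
F...F
.....
.....
.....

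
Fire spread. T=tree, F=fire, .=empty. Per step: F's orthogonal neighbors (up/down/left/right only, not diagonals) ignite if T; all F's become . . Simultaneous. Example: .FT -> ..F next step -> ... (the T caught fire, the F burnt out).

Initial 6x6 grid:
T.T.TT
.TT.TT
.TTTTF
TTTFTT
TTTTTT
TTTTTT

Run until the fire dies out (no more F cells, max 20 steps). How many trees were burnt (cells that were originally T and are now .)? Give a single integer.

Answer: 28

Derivation:
Step 1: +7 fires, +2 burnt (F count now 7)
Step 2: +8 fires, +7 burnt (F count now 8)
Step 3: +8 fires, +8 burnt (F count now 8)
Step 4: +4 fires, +8 burnt (F count now 4)
Step 5: +1 fires, +4 burnt (F count now 1)
Step 6: +0 fires, +1 burnt (F count now 0)
Fire out after step 6
Initially T: 29, now '.': 35
Total burnt (originally-T cells now '.'): 28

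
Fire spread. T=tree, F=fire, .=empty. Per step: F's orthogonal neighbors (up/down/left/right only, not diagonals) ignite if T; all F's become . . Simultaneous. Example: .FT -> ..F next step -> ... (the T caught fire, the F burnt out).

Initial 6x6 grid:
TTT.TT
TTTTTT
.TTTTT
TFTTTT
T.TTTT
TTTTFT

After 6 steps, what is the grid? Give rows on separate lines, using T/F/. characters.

Step 1: 6 trees catch fire, 2 burn out
  TTT.TT
  TTTTTT
  .FTTTT
  F.FTTT
  T.TTFT
  TTTF.F
Step 2: 9 trees catch fire, 6 burn out
  TTT.TT
  TFTTTT
  ..FTTT
  ...FFT
  F.FF.F
  TTF...
Step 3: 8 trees catch fire, 9 burn out
  TFT.TT
  F.FTTT
  ...FFT
  .....F
  ......
  FF....
Step 4: 5 trees catch fire, 8 burn out
  F.F.TT
  ...FFT
  .....F
  ......
  ......
  ......
Step 5: 2 trees catch fire, 5 burn out
  ....FT
  .....F
  ......
  ......
  ......
  ......
Step 6: 1 trees catch fire, 2 burn out
  .....F
  ......
  ......
  ......
  ......
  ......

.....F
......
......
......
......
......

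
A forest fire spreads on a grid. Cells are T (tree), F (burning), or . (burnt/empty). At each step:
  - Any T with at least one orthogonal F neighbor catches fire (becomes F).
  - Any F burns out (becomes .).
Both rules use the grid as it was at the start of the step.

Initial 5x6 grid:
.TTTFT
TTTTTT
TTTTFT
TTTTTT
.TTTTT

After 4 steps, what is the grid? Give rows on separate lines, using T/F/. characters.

Step 1: 6 trees catch fire, 2 burn out
  .TTF.F
  TTTTFT
  TTTF.F
  TTTTFT
  .TTTTT
Step 2: 7 trees catch fire, 6 burn out
  .TF...
  TTTF.F
  TTF...
  TTTF.F
  .TTTFT
Step 3: 6 trees catch fire, 7 burn out
  .F....
  TTF...
  TF....
  TTF...
  .TTF.F
Step 4: 4 trees catch fire, 6 burn out
  ......
  TF....
  F.....
  TF....
  .TF...

......
TF....
F.....
TF....
.TF...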